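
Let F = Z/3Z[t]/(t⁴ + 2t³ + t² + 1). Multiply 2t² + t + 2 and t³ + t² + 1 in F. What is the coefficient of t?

Multiply in Z/3Z[t]: (2t² + t + 2)·(t³ + t² + 1) = 2t⁵ + t² + t + 2.
Reduce using t⁴ ≡ t³ + 2t² + 2 (mod t⁴ + 2t³ + t² + 1).
Reduced: 2t² + 2t.

2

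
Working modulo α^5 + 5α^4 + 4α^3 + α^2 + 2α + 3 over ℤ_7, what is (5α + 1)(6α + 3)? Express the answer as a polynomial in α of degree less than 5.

Multiply in ℤ_7[α]: (5α + 1)·(6α + 3) = 2α^2 + 3.
Reduced: 2α^2 + 3.

2α^2 + 3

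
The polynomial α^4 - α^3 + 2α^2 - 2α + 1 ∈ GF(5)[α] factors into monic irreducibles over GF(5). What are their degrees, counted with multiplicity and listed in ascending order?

4

Write f(α) = α^4 - α^3 + 2α^2 - 2α + 1.
Roots in GF(5): f(0) = 1; f(1) = 1; f(2) = 3; f(3) = 2; f(4) = 2.
Complete factorization: f(α) = (α^4 - α^3 + 2α^2 - 2α + 1).
Factor degrees with multiplicity: 4 = 4.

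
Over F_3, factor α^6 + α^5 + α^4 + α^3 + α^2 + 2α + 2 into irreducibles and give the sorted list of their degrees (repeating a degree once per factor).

1, 2, 3

Write g(α) = α^6 + α^5 + α^4 + α^3 + α^2 + 2α + 2.
Roots in F_3: g(0) = 2; g(1) = 0 → root; g(2) = 1.
Linear factors from roots: (α + 2).
Complete factorization: g(α) = (α + 2)·(α^2 + α + 2)·(α^3 + α^2 + 2).
Factor degrees with multiplicity: 1 + 2 + 3 = 6.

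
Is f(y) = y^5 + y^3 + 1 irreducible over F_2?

Check for roots in F_2: f(0) = 1; f(1) = 1.
No roots, so no linear factors.
Monic irreducibles of degree 2 over GF(2): y^2 + y + 1.
None of them divide f (all give nonzero remainder).
No irreducible factor of degree ≤ 2 exists, so f is irreducible over GF(2).

Yes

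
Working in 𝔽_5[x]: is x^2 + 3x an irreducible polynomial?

Write m(x) = x^2 + 3x.
Check for roots in 𝔽_5: m(0) = 0 → root; m(1) = 4; m(2) = 0 → root; m(3) = 3; m(4) = 3.
m(0) = 0, so (x) divides m(x); m is reducible.

No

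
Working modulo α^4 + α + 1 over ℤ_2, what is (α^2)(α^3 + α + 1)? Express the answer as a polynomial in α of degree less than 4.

Multiply in ℤ_2[α]: (α^2)·(α^3 + α + 1) = α^5 + α^3 + α^2.
Reduce using α^4 ≡ α + 1 (mod α^4 + α + 1).
Reduced: α^3 + α.

α^3 + α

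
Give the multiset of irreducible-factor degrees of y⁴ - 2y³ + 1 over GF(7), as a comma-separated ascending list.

1, 1, 2

Write f(y) = y⁴ - 2y³ + 1.
Linear factors from roots: (y - 1), (y - 3).
Complete factorization: f(y) = (y - 3)·(y - 1)·(y² + 2y - 2).
Factor degrees with multiplicity: 1 + 1 + 2 = 4.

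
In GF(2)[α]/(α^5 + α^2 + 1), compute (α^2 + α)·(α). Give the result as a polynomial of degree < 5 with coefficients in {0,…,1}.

α^3 + α^2

Multiply in GF(2)[α]: (α^2 + α)·(α) = α^3 + α^2.
Reduced: α^3 + α^2.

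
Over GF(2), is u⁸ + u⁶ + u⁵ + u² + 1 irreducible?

Write h(u) = u⁸ + u⁶ + u⁵ + u² + 1.
Check for roots in GF(2): h(0) = 1; h(1) = 1.
No roots, so no linear factors.
Monic irreducibles of degree 2 over GF(2): u² + u + 1.
None of them divide h (all give nonzero remainder).
Monic irreducibles of degree 3 over GF(2): u³ + u + 1, u³ + u² + 1.
None of them divide h (all give nonzero remainder).
Monic irreducibles of degree 4 over GF(2): u⁴ + u + 1, u⁴ + u³ + 1, u⁴ + u³ + u² + u + 1.
None of them divide h (all give nonzero remainder).
No irreducible factor of degree ≤ 4 exists, so h is irreducible over GF(2).

Yes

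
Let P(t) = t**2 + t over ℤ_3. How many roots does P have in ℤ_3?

Evaluate at each of the 3 elements of ℤ_3:
P(0) = 0 → root; P(1) = 2; P(2) = 0 → root.
Roots: {0, 2}.

2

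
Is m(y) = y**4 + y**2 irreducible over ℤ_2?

No

Check for roots in ℤ_2: m(0) = 0 → root; m(1) = 0 → root.
m(0) = 0, so (y) divides m(y); m is reducible.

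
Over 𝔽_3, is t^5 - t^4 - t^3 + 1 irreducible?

No

Write h(t) = t^5 - t^4 - t^3 + 1.
Check for roots in 𝔽_3: h(0) = 1; h(1) = 0 → root; h(2) = 0 → root.
h(1) = 0, so (t − 1) divides h(t); h is reducible.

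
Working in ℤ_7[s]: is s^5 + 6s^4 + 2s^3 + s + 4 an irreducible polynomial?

No

Write m(s) = s^5 + 6s^4 + 2s^3 + s + 4.
Check for roots in ℤ_7: m(0) = 4; m(1) = 0 → root; m(2) = 3; m(3) = 6; m(4) = 1; m(5) = 1; m(6) = 6.
m(1) = 0, so (s − 1) divides m(s); m is reducible.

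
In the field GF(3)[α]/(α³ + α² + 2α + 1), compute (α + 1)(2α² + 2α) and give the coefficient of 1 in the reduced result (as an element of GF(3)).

Multiply in GF(3)[α]: (α + 1)·(2α² + 2α) = 2α³ + α² + 2α.
Reduce using α³ ≡ 2α² + α + 2 (mod α³ + α² + 2α + 1).
Reduced: 2α² + α + 1.

1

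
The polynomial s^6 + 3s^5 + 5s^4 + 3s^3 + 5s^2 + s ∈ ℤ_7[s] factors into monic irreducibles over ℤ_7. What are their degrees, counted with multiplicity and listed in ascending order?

1, 1, 2, 2

Write g(s) = s^6 + 3s^5 + 5s^4 + 3s^3 + 5s^2 + s.
Linear factors from roots: (s), (s + 2).
Complete factorization: g(s) = (s)·(s + 2)·(s^2 + 3s + 6)·(s^2 + 5s + 3).
Factor degrees with multiplicity: 1 + 1 + 2 + 2 = 6.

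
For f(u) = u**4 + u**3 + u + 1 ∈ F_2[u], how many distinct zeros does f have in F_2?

1

Evaluate at each of the 2 elements of F_2:
f(0) = 1; f(1) = 0 → root.
Roots: {1}.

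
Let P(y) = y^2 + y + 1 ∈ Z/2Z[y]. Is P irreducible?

Check for roots in Z/2Z: P(0) = 1; P(1) = 1.
No roots. A degree-2 polynomial over a field with no linear factor is irreducible.

Yes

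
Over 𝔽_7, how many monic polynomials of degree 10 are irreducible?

By the necklace-counting formula, N_7(10) = (1/10) Σ_{d|10} μ(10/d)·7^d.
Divisors of 10: 1, 2, 5, 10; μ(10/d) for each: 1, -1, -1, 1.
Σ = 7^1 − 7^2 − 7^5 + 7^10 = 282458400.
N = 282458400/10 = 28245840.

28245840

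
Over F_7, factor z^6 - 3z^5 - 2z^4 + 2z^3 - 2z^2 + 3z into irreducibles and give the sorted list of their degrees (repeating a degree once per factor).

1, 1, 2, 2

Write g(z) = z^6 - 3z^5 - 2z^4 + 2z^3 - 2z^2 + 3z.
Linear factors from roots: (z), (z + 2).
Complete factorization: g(z) = (z)·(z + 2)·(z^2 + z + 3)·(z^2 + z - 3).
Factor degrees with multiplicity: 1 + 1 + 2 + 2 = 6.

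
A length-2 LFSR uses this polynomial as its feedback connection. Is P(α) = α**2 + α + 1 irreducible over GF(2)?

Yes

Check for roots in GF(2): P(0) = 1; P(1) = 1.
No roots. A degree-2 polynomial over a field with no linear factor is irreducible.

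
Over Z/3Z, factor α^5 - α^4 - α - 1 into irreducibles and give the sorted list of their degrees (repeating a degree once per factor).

Write f(α) = α^5 - α^4 - α - 1.
Roots in Z/3Z: f(0) = 2; f(1) = 1; f(2) = 1.
Complete factorization: f(α) = (α^5 - α^4 - α - 1).
Factor degrees with multiplicity: 5 = 5.

5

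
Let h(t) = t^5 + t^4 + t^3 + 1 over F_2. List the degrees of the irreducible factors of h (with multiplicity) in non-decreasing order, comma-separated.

Roots in F_2: h(0) = 1; h(1) = 0 → root.
Linear factors from roots: (t + 1).
Complete factorization: h(t) = (t + 1)^2·(t^3 + t^2 + 1).
Factor degrees with multiplicity: 1 + 1 + 3 = 5.

1, 1, 3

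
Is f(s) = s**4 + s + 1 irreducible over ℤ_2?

Check for roots in ℤ_2: f(0) = 1; f(1) = 1.
No roots, so no linear factors.
Monic irreducibles of degree 2 over GF(2): s**2 + s + 1.
None of them divide f (all give nonzero remainder).
No irreducible factor of degree ≤ 2 exists, so f is irreducible over GF(2).

Yes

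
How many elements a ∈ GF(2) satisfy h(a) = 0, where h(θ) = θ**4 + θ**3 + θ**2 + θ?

2

Evaluate at each of the 2 elements of GF(2):
h(0) = 0 → root; h(1) = 0 → root.
Roots: {0, 1}.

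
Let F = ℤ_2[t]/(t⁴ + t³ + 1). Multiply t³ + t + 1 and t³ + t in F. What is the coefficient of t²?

0

Multiply in ℤ_2[t]: (t³ + t + 1)·(t³ + t) = t⁶ + t³ + t² + t.
Reduce using t⁴ ≡ t³ + 1 (mod t⁴ + t³ + 1).
Reduced: 1.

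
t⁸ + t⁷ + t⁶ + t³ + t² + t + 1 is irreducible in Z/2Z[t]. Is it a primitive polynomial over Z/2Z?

Write f(t) = t⁸ + t⁷ + t⁶ + t³ + t² + t + 1.
|GF(2^8)^×| = 2^8 − 1 = 255. Prime factorization: 255 = 3·5·17.
f is primitive ⇔ t has order 255 in GF(2)[t]/(f), i.e. t^(255/q) ≠ 1 for each prime q | 255.
t^(85) mod f = t⁵ + t⁴ + t³ + t² + 1.
t^(51) mod f = t⁶ + t³.
t^(15) mod f = t⁵ + t⁴ + t³ + t + 1.
None equal 1, so t has full order 255; f is primitive.

Yes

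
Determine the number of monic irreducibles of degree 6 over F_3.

x^(3^6) − x is the product of all monic irreducibles of degree dividing 6; Möbius inversion gives N = (1/6) Σ μ(6/d)·3^d.
Divisors of 6: 1, 2, 3, 6; μ(6/d) for each: 1, -1, -1, 1.
Σ = 3^1 − 3^2 − 3^3 + 3^6 = 696.
N = 696/6 = 116.

116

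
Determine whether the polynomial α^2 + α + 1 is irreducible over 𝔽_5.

Write f(α) = α^2 + α + 1.
Check for roots in 𝔽_5: f(0) = 1; f(1) = 3; f(2) = 2; f(3) = 3; f(4) = 1.
No roots. A degree-2 polynomial over a field with no linear factor is irreducible.

Yes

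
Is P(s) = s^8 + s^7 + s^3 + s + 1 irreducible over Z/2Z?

Yes

Check for roots in Z/2Z: P(0) = 1; P(1) = 1.
No roots, so no linear factors.
Monic irreducibles of degree 2 over GF(2): s^2 + s + 1.
None of them divide P (all give nonzero remainder).
Monic irreducibles of degree 3 over GF(2): s^3 + s + 1, s^3 + s^2 + 1.
None of them divide P (all give nonzero remainder).
Monic irreducibles of degree 4 over GF(2): s^4 + s + 1, s^4 + s^3 + 1, s^4 + s^3 + s^2 + s + 1.
None of them divide P (all give nonzero remainder).
No irreducible factor of degree ≤ 4 exists, so P is irreducible over GF(2).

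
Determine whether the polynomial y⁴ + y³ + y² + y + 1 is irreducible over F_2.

Yes

Write g(y) = y⁴ + y³ + y² + y + 1.
Check for roots in F_2: g(0) = 1; g(1) = 1.
No roots, so no linear factors.
Monic irreducibles of degree 2 over GF(2): y² + y + 1.
None of them divide g (all give nonzero remainder).
No irreducible factor of degree ≤ 2 exists, so g is irreducible over GF(2).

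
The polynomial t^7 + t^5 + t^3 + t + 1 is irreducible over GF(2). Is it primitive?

Write f(t) = t^7 + t^5 + t^3 + t + 1.
|GF(2^7)^×| = 2^7 − 1 = 127. Prime factorization: 127 = 127.
f is primitive ⇔ t has order 127 in GF(2)[t]/(f), i.e. t^(127/q) ≠ 1 for each prime q | 127.
t^(1) mod f = t.
None equal 1, so t has full order 127; f is primitive.

Yes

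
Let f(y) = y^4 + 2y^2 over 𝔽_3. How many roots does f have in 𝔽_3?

3

Evaluate at each of the 3 elements of 𝔽_3:
f(0) = 0 → root; f(1) = 0 → root; f(2) = 0 → root.
Roots: {0, 1, 2}.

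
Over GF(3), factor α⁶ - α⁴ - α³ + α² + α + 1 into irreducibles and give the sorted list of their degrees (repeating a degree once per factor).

6

Write h(α) = α⁶ - α⁴ - α³ + α² + α + 1.
Roots in GF(3): h(0) = 1; h(1) = 2; h(2) = 2.
Complete factorization: h(α) = (α⁶ - α⁴ - α³ + α² + α + 1).
Factor degrees with multiplicity: 6 = 6.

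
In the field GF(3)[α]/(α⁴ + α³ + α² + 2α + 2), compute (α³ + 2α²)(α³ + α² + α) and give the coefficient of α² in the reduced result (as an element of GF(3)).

0

Multiply in GF(3)[α]: (α³ + 2α²)·(α³ + α² + α) = α⁶ + 2α³.
Reduce using α⁴ ≡ 2α³ + 2α² + α + 1 (mod α⁴ + α³ + α² + 2α + 2).
Reduced: α³ + 2α.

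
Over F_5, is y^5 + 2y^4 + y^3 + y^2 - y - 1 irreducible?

Yes

Write m(y) = y^5 + 2y^4 + y^3 + y^2 - y - 1.
Check for roots in F_5: m(0) = 4; m(1) = 3; m(2) = 3; m(3) = 2; m(4) = 1.
No roots, so no linear factors.
Degree-2 irreducible divisors: test the 10 monic irreducibles of degree 2 over GF(5).
None of them divide m (all give nonzero remainder).
No irreducible factor of degree ≤ 2 exists, so m is irreducible over GF(5).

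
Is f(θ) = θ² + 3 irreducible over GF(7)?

No

Check for roots in GF(7): f(0) = 3; f(1) = 4; f(2) = 0 → root; f(3) = 5; f(4) = 5; f(5) = 0 → root; f(6) = 4.
f(2) = 0, so (θ − 2) divides f(θ); f is reducible.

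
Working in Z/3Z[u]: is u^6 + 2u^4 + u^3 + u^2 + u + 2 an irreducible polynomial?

Write h(u) = u^6 + 2u^4 + u^3 + u^2 + u + 2.
Check for roots in Z/3Z: h(0) = 2; h(1) = 2; h(2) = 1.
No roots, so no linear factors.
Monic irreducibles of degree 2 over GF(3): u^2 + 1, u^2 + u + 2, u^2 + 2u + 2.
None of them divide h (all give nonzero remainder).
Degree-3 irreducible divisors: test the 8 monic irreducibles of degree 3 over GF(3).
None of them divide h (all give nonzero remainder).
No irreducible factor of degree ≤ 3 exists, so h is irreducible over GF(3).

Yes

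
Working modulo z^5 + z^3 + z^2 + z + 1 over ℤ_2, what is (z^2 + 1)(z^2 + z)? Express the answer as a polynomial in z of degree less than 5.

Multiply in ℤ_2[z]: (z^2 + 1)·(z^2 + z) = z^4 + z^3 + z^2 + z.
Reduced: z^4 + z^3 + z^2 + z.

z^4 + z^3 + z^2 + z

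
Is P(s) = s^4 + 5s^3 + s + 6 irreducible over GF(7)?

Yes

Check for roots in GF(7): P(0) = 6; P(1) = 6; P(2) = 1; P(3) = 1; P(4) = 5; P(5) = 1; P(6) = 1.
No roots, so no linear factors.
Degree-2 irreducible divisors: test the 21 monic irreducibles of degree 2 over GF(7).
None of them divide P (all give nonzero remainder).
No irreducible factor of degree ≤ 2 exists, so P is irreducible over GF(7).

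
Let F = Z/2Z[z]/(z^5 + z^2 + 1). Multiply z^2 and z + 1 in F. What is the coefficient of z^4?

0

Multiply in Z/2Z[z]: (z^2)·(z + 1) = z^3 + z^2.
Reduced: z^3 + z^2.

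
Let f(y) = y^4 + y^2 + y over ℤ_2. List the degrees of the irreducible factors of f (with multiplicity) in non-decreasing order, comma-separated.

1, 3

Roots in ℤ_2: f(0) = 0 → root; f(1) = 1.
Linear factors from roots: (y).
Complete factorization: f(y) = (y)·(y^3 + y + 1).
Factor degrees with multiplicity: 1 + 3 = 4.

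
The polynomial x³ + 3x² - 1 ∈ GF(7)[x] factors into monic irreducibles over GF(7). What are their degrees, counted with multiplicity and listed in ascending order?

Write h(x) = x³ + 3x² - 1.
Complete factorization: h(x) = (x³ + 3x² - 1).
Factor degrees with multiplicity: 3 = 3.

3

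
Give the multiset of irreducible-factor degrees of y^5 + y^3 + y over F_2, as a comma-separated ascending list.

Write h(y) = y^5 + y^3 + y.
Roots in F_2: h(0) = 0 → root; h(1) = 1.
Linear factors from roots: (y).
Complete factorization: h(y) = (y)·(y^2 + y + 1)^2.
Factor degrees with multiplicity: 1 + 2 + 2 = 5.

1, 2, 2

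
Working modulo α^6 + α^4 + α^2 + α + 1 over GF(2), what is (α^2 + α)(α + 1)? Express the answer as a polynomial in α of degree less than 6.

α^3 + α

Multiply in GF(2)[α]: (α^2 + α)·(α + 1) = α^3 + α.
Reduced: α^3 + α.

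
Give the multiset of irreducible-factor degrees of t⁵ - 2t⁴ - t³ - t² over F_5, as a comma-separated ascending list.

Write h(t) = t⁵ - 2t⁴ - t³ - t².
Roots in F_5: h(0) = 0 → root; h(1) = 2; h(2) = 3; h(3) = 0 → root; h(4) = 2.
Linear factors from roots: (t), (t + 2).
Complete factorization: h(t) = (t + 2)·(t)^2·(t² + t + 2).
Factor degrees with multiplicity: 1 + 1 + 1 + 2 = 5.

1, 1, 1, 2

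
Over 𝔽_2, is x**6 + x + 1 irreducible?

Yes

Write g(x) = x**6 + x + 1.
Check for roots in 𝔽_2: g(0) = 1; g(1) = 1.
No roots, so no linear factors.
Monic irreducibles of degree 2 over GF(2): x**2 + x + 1.
None of them divide g (all give nonzero remainder).
Monic irreducibles of degree 3 over GF(2): x**3 + x + 1, x**3 + x**2 + 1.
None of them divide g (all give nonzero remainder).
No irreducible factor of degree ≤ 3 exists, so g is irreducible over GF(2).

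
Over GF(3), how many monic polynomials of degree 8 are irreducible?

810

By the necklace-counting formula, N_3(8) = (1/8) Σ_{d|8} μ(8/d)·3^d.
Divisors of 8: 1, 2, 4, 8; μ(8/d) for each: 0, 0, -1, 1.
Σ = − 3^4 + 3^8 = 6480.
N = 6480/8 = 810.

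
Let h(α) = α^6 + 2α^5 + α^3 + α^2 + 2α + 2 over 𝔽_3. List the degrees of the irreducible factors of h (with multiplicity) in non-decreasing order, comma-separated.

Roots in 𝔽_3: h(0) = 2; h(1) = 0 → root; h(2) = 2.
Linear factors from roots: (α + 2).
Complete factorization: h(α) = (α + 2)·(α^2 + 1)·(α^3 + 2α + 1).
Factor degrees with multiplicity: 1 + 2 + 3 = 6.

1, 2, 3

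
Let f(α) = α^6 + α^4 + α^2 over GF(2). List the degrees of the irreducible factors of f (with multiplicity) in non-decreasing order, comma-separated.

Roots in GF(2): f(0) = 0 → root; f(1) = 1.
Linear factors from roots: (α).
Complete factorization: f(α) = (α)^2·(α^2 + α + 1)^2.
Factor degrees with multiplicity: 1 + 1 + 2 + 2 = 6.

1, 1, 2, 2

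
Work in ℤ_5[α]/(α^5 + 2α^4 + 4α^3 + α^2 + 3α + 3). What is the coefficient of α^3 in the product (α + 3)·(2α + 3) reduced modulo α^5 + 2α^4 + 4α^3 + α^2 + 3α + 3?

0

Multiply in ℤ_5[α]: (α + 3)·(2α + 3) = 2α^2 + 4α + 4.
Reduced: 2α^2 + 4α + 4.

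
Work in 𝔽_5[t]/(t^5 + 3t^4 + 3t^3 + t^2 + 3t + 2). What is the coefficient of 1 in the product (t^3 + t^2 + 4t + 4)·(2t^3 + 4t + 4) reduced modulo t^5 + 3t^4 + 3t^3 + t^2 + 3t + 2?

4

Multiply in 𝔽_5[t]: (t^3 + t^2 + 4t + 4)·(2t^3 + 4t + 4) = 2t^6 + 2t^5 + 2t^4 + t^3 + 2t + 1.
Reduce using t^5 ≡ 2t^4 + 2t^3 + 4t^2 + 2t + 3 (mod t^5 + 3t^4 + 3t^3 + t^2 + 3t + 2).
Reduced: 3t^4 + t^3 + 3t^2 + 4.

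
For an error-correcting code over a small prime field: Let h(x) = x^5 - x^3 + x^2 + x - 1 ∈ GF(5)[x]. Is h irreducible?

Check for roots in GF(5): h(0) = 4; h(1) = 1; h(2) = 4; h(3) = 2; h(4) = 4.
No roots, so no linear factors.
Degree-2 irreducible divisors: test the 10 monic irreducibles of degree 2 over GF(5).
None of them divide h (all give nonzero remainder).
No irreducible factor of degree ≤ 2 exists, so h is irreducible over GF(5).

Yes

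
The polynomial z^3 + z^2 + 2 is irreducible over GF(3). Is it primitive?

Write f(z) = z^3 + z^2 + 2.
|GF(3^3)^×| = 3^3 − 1 = 26. Prime factorization: 26 = 2·13.
f is primitive ⇔ z has order 26 in GF(3)[z]/(f), i.e. z^(26/q) ≠ 1 for each prime q | 26.
z^(13) mod f = 1
z^(2) mod f = z^2.
Since z^(13) = 1, the order of z divides 13 < 26; not primitive.

No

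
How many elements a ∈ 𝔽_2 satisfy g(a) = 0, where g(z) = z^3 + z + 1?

0

Evaluate at each of the 2 elements of 𝔽_2:
g(0) = 1; g(1) = 1.
No element is a root.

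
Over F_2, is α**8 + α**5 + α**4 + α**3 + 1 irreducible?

Write P(α) = α**8 + α**5 + α**4 + α**3 + 1.
Check for roots in F_2: P(0) = 1; P(1) = 1.
No roots, so no linear factors.
Monic irreducibles of degree 2 over GF(2): α**2 + α + 1.
None of them divide P (all give nonzero remainder).
Monic irreducibles of degree 3 over GF(2): α**3 + α + 1, α**3 + α**2 + 1.
None of them divide P (all give nonzero remainder).
Monic irreducibles of degree 4 over GF(2): α**4 + α + 1, α**4 + α**3 + 1, α**4 + α**3 + α**2 + α + 1.
None of them divide P (all give nonzero remainder).
No irreducible factor of degree ≤ 4 exists, so P is irreducible over GF(2).

Yes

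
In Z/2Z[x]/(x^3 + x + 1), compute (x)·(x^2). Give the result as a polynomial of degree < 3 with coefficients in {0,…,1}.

x + 1

Multiply in Z/2Z[x]: (x)·(x^2) = x^3.
Reduce using x^3 ≡ x + 1 (mod x^3 + x + 1).
Reduced: x + 1.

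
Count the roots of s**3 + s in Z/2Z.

Write f(s) = s**3 + s.
Evaluate at each of the 2 elements of Z/2Z:
f(0) = 0 → root; f(1) = 0 → root.
Roots: {0, 1}.

2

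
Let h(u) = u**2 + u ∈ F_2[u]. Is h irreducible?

Check for roots in F_2: h(0) = 0 → root; h(1) = 0 → root.
h(0) = 0, so (u) divides h(u); h is reducible.

No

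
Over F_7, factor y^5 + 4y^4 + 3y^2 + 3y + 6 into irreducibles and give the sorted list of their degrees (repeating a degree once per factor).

1, 1, 1, 2

Write h(y) = y^5 + 4y^4 + 3y^2 + 3y + 6.
Linear factors from roots: (y + 4), (y + 3).
Complete factorization: h(y) = (y + 4)·(y + 3)^2·(y^2 + y + 6).
Factor degrees with multiplicity: 1 + 1 + 1 + 2 = 5.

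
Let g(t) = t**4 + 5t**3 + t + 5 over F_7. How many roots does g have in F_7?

4

Evaluate at each of the 7 elements of F_7:
g(0) = 5; g(1) = 5; g(2) = 0 → root; g(3) = 0 → root; g(4) = 4; g(5) = 0 → root; g(6) = 0 → root.
Roots: {2, 3, 5, 6}.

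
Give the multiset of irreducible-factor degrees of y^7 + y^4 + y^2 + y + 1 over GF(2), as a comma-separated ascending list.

Write g(y) = y^7 + y^4 + y^2 + y + 1.
Roots in GF(2): g(0) = 1; g(1) = 1.
Complete factorization: g(y) = (y^2 + y + 1)^2·(y^3 + y + 1).
Factor degrees with multiplicity: 2 + 2 + 3 = 7.

2, 2, 3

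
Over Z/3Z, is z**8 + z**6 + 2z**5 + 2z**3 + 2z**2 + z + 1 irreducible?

No

Write m(z) = z**8 + z**6 + 2z**5 + 2z**3 + 2z**2 + z + 1.
Check for roots in Z/3Z: m(0) = 1; m(1) = 1; m(2) = 0 → root.
m(2) = 0, so (z − 2) divides m(z); m is reducible.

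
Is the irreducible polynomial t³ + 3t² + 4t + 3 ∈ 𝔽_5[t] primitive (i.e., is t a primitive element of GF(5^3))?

Yes

Write f(t) = t³ + 3t² + 4t + 3.
|GF(5^3)^×| = 5^3 − 1 = 124. Prime factorization: 124 = 2^2·31.
f is primitive ⇔ t has order 124 in GF(5)[t]/(f), i.e. t^(124/q) ≠ 1 for each prime q | 124.
t^(62) mod f = 4.
t^(4) mod f = 4t + 4.
None equal 1, so t has full order 124; f is primitive.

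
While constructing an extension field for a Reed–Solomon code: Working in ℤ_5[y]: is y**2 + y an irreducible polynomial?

No

Write m(y) = y**2 + y.
Check for roots in ℤ_5: m(0) = 0 → root; m(1) = 2; m(2) = 1; m(3) = 2; m(4) = 0 → root.
m(0) = 0, so (y) divides m(y); m is reducible.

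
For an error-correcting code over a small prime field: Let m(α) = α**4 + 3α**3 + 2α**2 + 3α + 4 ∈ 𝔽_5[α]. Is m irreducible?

Yes

Check for roots in 𝔽_5: m(0) = 4; m(1) = 3; m(2) = 3; m(3) = 3; m(4) = 1.
No roots, so no linear factors.
Degree-2 irreducible divisors: test the 10 monic irreducibles of degree 2 over GF(5).
None of them divide m (all give nonzero remainder).
No irreducible factor of degree ≤ 2 exists, so m is irreducible over GF(5).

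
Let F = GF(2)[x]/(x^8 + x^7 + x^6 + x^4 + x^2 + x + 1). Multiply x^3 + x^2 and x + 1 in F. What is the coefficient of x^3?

Multiply in GF(2)[x]: (x^3 + x^2)·(x + 1) = x^4 + x^2.
Reduced: x^4 + x^2.

0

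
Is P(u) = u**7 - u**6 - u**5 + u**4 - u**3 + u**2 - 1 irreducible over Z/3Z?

Yes

Check for roots in Z/3Z: P(0) = 2; P(1) = 2; P(2) = 1.
No roots, so no linear factors.
Monic irreducibles of degree 2 over GF(3): u**2 + 1, u**2 + u - 1, u**2 - u - 1.
None of them divide P (all give nonzero remainder).
Degree-3 irreducible divisors: test the 8 monic irreducibles of degree 3 over GF(3).
None of them divide P (all give nonzero remainder).
No irreducible factor of degree ≤ 3 exists, so P is irreducible over GF(3).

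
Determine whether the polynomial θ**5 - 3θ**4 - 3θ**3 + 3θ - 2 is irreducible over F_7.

Yes

Write P(θ) = θ**5 - 3θ**4 - 3θ**3 + 3θ - 2.
Check for roots in F_7: P(0) = 5; P(1) = 3; P(2) = 6; P(3) = 3; P(4) = 4; P(5) = 6; P(6) = 1.
No roots, so no linear factors.
Degree-2 irreducible divisors: test the 21 monic irreducibles of degree 2 over GF(7).
None of them divide P (all give nonzero remainder).
No irreducible factor of degree ≤ 2 exists, so P is irreducible over GF(7).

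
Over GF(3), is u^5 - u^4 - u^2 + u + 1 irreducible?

No

Write h(u) = u^5 - u^4 - u^2 + u + 1.
Check for roots in GF(3): h(0) = 1; h(1) = 1; h(2) = 0 → root.
h(2) = 0, so (u − 2) divides h(u); h is reducible.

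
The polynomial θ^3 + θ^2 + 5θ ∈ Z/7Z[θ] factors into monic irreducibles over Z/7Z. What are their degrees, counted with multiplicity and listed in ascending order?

Write g(θ) = θ^3 + θ^2 + 5θ.
Linear factors from roots: (θ), (θ + 6), (θ + 2).
Complete factorization: g(θ) = (θ)·(θ + 2)·(θ + 6).
Factor degrees with multiplicity: 1 + 1 + 1 = 3.

1, 1, 1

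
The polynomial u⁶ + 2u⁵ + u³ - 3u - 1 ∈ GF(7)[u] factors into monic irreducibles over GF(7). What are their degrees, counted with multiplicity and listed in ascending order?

1, 1, 1, 1, 2

Write f(u) = u⁶ + 2u⁵ + u³ - 3u - 1.
Linear factors from roots: (u - 1), (u - 3), (u + 3), (u + 1).
Complete factorization: f(u) = (u + 1)·(u + 3)·(u - 3)·(u - 1)·(u² + 2u + 3).
Factor degrees with multiplicity: 1 + 1 + 1 + 1 + 2 = 6.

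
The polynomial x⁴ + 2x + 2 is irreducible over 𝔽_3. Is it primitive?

Write f(x) = x⁴ + 2x + 2.
|GF(3^4)^×| = 3^4 − 1 = 80. Prime factorization: 80 = 2^4·5.
f is primitive ⇔ x has order 80 in GF(3)[x]/(f), i.e. x^(80/q) ≠ 1 for each prime q | 80.
x^(40) mod f = 2.
x^(16) mod f = x³ + 2x + 2.
None equal 1, so x has full order 80; f is primitive.

Yes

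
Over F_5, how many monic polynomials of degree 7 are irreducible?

x^(5^7) − x is the product of all monic irreducibles of degree dividing 7; Möbius inversion gives N = (1/7) Σ μ(7/d)·5^d.
Divisors of 7: 1, 7; μ(7/d) for each: -1, 1.
Σ = − 5^1 + 5^7 = 78120.
N = 78120/7 = 11160.

11160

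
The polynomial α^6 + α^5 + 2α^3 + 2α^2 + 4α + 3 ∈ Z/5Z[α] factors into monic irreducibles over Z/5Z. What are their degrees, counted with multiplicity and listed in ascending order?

Write f(α) = α^6 + α^5 + 2α^3 + 2α^2 + 4α + 3.
Roots in Z/5Z: f(0) = 3; f(1) = 3; f(2) = 1; f(3) = 4; f(4) = 4.
Complete factorization: f(α) = (α^6 + α^5 + 2α^3 + 2α^2 + 4α + 3).
Factor degrees with multiplicity: 6 = 6.

6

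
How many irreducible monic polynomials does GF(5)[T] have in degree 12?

20343700

Gauss's count: N_{5}(12) = (1/12) Σ_{d|12} μ(12/d)·5^d.
Divisors of 12: 1, 2, 3, 4, 6, 12; μ(12/d) for each: 0, 1, 0, -1, -1, 1.
Σ = 5^2 − 5^4 − 5^6 + 5^12 = 244124400.
N = 244124400/12 = 20343700.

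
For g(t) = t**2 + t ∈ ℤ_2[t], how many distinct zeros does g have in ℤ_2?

2

Evaluate at each of the 2 elements of ℤ_2:
g(0) = 0 → root; g(1) = 0 → root.
Roots: {0, 1}.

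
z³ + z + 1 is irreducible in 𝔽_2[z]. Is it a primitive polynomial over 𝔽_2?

Yes

Write f(z) = z³ + z + 1.
|GF(2^3)^×| = 2^3 − 1 = 7. Prime factorization: 7 = 7.
f is primitive ⇔ z has order 7 in GF(2)[z]/(f), i.e. z^(7/q) ≠ 1 for each prime q | 7.
z^(1) mod f = z.
None equal 1, so z has full order 7; f is primitive.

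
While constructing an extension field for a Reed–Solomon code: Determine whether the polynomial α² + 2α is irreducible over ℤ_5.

Write P(α) = α² + 2α.
Check for roots in ℤ_5: P(0) = 0 → root; P(1) = 3; P(2) = 3; P(3) = 0 → root; P(4) = 4.
P(0) = 0, so (α) divides P(α); P is reducible.

No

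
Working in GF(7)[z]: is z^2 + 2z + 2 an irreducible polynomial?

Write g(z) = z^2 + 2z + 2.
Check for roots in GF(7): g(0) = 2; g(1) = 5; g(2) = 3; g(3) = 3; g(4) = 5; g(5) = 2; g(6) = 1.
No roots. A degree-2 polynomial over a field with no linear factor is irreducible.

Yes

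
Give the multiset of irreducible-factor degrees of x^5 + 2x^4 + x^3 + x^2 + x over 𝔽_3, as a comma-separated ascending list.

1, 1, 1, 2

Write g(x) = x^5 + 2x^4 + x^3 + x^2 + x.
Roots in 𝔽_3: g(0) = 0 → root; g(1) = 0 → root; g(2) = 0 → root.
Linear factors from roots: (x), (x + 2), (x + 1).
Complete factorization: g(x) = (x)·(x + 1)·(x + 2)·(x^2 + 2x + 2).
Factor degrees with multiplicity: 1 + 1 + 1 + 2 = 5.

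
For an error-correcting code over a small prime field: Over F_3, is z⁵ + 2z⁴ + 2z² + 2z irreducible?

No

Write f(z) = z⁵ + 2z⁴ + 2z² + 2z.
Check for roots in F_3: f(0) = 0 → root; f(1) = 1; f(2) = 1.
f(0) = 0, so (z) divides f(z); f is reducible.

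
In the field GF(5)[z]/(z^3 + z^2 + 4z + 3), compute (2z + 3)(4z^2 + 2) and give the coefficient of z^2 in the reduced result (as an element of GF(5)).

Multiply in GF(5)[z]: (2z + 3)·(4z^2 + 2) = 3z^3 + 2z^2 + 4z + 1.
Reduce using z^3 ≡ 4z^2 + z + 2 (mod z^3 + z^2 + 4z + 3).
Reduced: 4z^2 + 2z + 2.

4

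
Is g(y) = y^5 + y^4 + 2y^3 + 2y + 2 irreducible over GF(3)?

Yes

Check for roots in GF(3): g(0) = 2; g(1) = 2; g(2) = 1.
No roots, so no linear factors.
Monic irreducibles of degree 2 over GF(3): y^2 + 1, y^2 + y + 2, y^2 + 2y + 2.
None of them divide g (all give nonzero remainder).
No irreducible factor of degree ≤ 2 exists, so g is irreducible over GF(3).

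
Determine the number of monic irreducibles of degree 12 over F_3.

44220

x^(3^12) − x is the product of all monic irreducibles of degree dividing 12; Möbius inversion gives N = (1/12) Σ μ(12/d)·3^d.
Divisors of 12: 1, 2, 3, 4, 6, 12; μ(12/d) for each: 0, 1, 0, -1, -1, 1.
Σ = 3^2 − 3^4 − 3^6 + 3^12 = 530640.
N = 530640/12 = 44220.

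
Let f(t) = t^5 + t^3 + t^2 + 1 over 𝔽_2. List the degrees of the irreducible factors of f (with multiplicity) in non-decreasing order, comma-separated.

1, 1, 1, 2

Roots in 𝔽_2: f(0) = 1; f(1) = 0 → root.
Linear factors from roots: (t + 1).
Complete factorization: f(t) = (t + 1)^3·(t^2 + t + 1).
Factor degrees with multiplicity: 1 + 1 + 1 + 2 = 5.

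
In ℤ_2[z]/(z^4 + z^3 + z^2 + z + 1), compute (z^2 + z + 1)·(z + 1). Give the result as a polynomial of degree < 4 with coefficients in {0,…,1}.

z^3 + 1

Multiply in ℤ_2[z]: (z^2 + z + 1)·(z + 1) = z^3 + 1.
Reduced: z^3 + 1.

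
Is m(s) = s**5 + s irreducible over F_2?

No

Check for roots in F_2: m(0) = 0 → root; m(1) = 0 → root.
m(0) = 0, so (s) divides m(s); m is reducible.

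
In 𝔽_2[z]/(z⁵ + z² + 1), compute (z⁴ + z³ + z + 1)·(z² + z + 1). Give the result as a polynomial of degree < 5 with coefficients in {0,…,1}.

Multiply in 𝔽_2[z]: (z⁴ + z³ + z + 1)·(z² + z + 1) = z⁶ + 1.
Reduce using z⁵ ≡ z² + 1 (mod z⁵ + z² + 1).
Reduced: z³ + z + 1.

z^3 + z + 1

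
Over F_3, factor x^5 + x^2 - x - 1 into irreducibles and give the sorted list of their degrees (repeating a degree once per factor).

1, 1, 1, 2

Write g(x) = x^5 + x^2 - x - 1.
Roots in F_3: g(0) = 2; g(1) = 0 → root; g(2) = 0 → root.
Linear factors from roots: (x - 1), (x + 1).
Complete factorization: g(x) = (x + 1)·(x - 1)^2·(x^2 + x - 1).
Factor degrees with multiplicity: 1 + 1 + 1 + 2 = 5.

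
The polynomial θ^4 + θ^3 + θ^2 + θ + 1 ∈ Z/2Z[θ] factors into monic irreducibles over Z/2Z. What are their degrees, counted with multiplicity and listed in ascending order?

Write f(θ) = θ^4 + θ^3 + θ^2 + θ + 1.
Roots in Z/2Z: f(0) = 1; f(1) = 1.
Complete factorization: f(θ) = (θ^4 + θ^3 + θ^2 + θ + 1).
Factor degrees with multiplicity: 4 = 4.

4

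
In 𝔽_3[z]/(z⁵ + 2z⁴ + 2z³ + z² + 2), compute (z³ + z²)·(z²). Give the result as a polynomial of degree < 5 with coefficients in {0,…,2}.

2z^4 + z^3 + 2z^2 + 1

Multiply in 𝔽_3[z]: (z³ + z²)·(z²) = z⁵ + z⁴.
Reduce using z⁵ ≡ z⁴ + z³ + 2z² + 1 (mod z⁵ + 2z⁴ + 2z³ + z² + 2).
Reduced: 2z⁴ + z³ + 2z² + 1.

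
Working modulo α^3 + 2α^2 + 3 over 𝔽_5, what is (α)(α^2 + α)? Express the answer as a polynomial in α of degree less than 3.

4α^2 + 2

Multiply in 𝔽_5[α]: (α)·(α^2 + α) = α^3 + α^2.
Reduce using α^3 ≡ 3α^2 + 2 (mod α^3 + 2α^2 + 3).
Reduced: 4α^2 + 2.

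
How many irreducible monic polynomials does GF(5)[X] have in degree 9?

217000

By the necklace-counting formula, N_5(9) = (1/9) Σ_{d|9} μ(9/d)·5^d.
Divisors of 9: 1, 3, 9; μ(9/d) for each: 0, -1, 1.
Σ = − 5^3 + 5^9 = 1953000.
N = 1953000/9 = 217000.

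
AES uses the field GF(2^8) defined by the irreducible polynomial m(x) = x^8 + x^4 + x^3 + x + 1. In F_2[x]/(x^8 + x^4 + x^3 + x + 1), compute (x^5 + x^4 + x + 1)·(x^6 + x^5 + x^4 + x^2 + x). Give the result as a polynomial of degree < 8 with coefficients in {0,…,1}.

Multiply in F_2[x]: (x^5 + x^4 + x + 1)·(x^6 + x^5 + x^4 + x^2 + x) = x^11 + x^8 + x^5 + x^4 + x^3 + x.
Reduce using x^8 ≡ x^4 + x^3 + x + 1 (mod x^8 + x^4 + x^3 + x + 1).
Reduced: x^7 + x^6 + x^5 + x^4 + x^3 + 1.

x^7 + x^6 + x^5 + x^4 + x^3 + 1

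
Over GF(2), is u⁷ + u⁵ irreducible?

No

Write h(u) = u⁷ + u⁵.
Check for roots in GF(2): h(0) = 0 → root; h(1) = 0 → root.
h(0) = 0, so (u) divides h(u); h is reducible.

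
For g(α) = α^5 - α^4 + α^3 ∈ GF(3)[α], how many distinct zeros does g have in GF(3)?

Evaluate at each of the 3 elements of GF(3):
g(0) = 0 → root; g(1) = 1; g(2) = 0 → root.
Roots: {0, 2}.

2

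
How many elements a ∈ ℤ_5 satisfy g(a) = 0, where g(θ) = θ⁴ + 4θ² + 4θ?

2

Evaluate at each of the 5 elements of ℤ_5:
g(0) = 0 → root; g(1) = 4; g(2) = 0 → root; g(3) = 4; g(4) = 1.
Roots: {0, 2}.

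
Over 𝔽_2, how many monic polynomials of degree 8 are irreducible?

The number of monic irreducibles of degree 8 over GF(2) is (1/8)·Σ_{d∣8} μ(8/d) 2^d.
Divisors of 8: 1, 2, 4, 8; μ(8/d) for each: 0, 0, -1, 1.
Σ = − 2^4 + 2^8 = 240.
N = 240/8 = 30.

30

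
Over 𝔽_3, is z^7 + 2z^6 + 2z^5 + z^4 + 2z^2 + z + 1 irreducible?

Yes

Write g(z) = z^7 + 2z^6 + 2z^5 + z^4 + 2z^2 + z + 1.
Check for roots in 𝔽_3: g(0) = 1; g(1) = 1; g(2) = 2.
No roots, so no linear factors.
Monic irreducibles of degree 2 over GF(3): z^2 + 1, z^2 + z + 2, z^2 + 2z + 2.
None of them divide g (all give nonzero remainder).
Degree-3 irreducible divisors: test the 8 monic irreducibles of degree 3 over GF(3).
None of them divide g (all give nonzero remainder).
No irreducible factor of degree ≤ 3 exists, so g is irreducible over GF(3).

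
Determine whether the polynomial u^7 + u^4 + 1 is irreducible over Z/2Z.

Yes

Write h(u) = u^7 + u^4 + 1.
Check for roots in Z/2Z: h(0) = 1; h(1) = 1.
No roots, so no linear factors.
Monic irreducibles of degree 2 over GF(2): u^2 + u + 1.
None of them divide h (all give nonzero remainder).
Monic irreducibles of degree 3 over GF(2): u^3 + u + 1, u^3 + u^2 + 1.
None of them divide h (all give nonzero remainder).
No irreducible factor of degree ≤ 3 exists, so h is irreducible over GF(2).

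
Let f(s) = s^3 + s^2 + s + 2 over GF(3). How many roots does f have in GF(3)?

Evaluate at each of the 3 elements of GF(3):
f(0) = 2; f(1) = 2; f(2) = 1.
No element is a root.

0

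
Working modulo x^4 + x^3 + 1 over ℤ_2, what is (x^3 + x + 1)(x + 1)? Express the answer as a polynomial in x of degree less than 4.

x^2

Multiply in ℤ_2[x]: (x^3 + x + 1)·(x + 1) = x^4 + x^3 + x^2 + 1.
Reduce using x^4 ≡ x^3 + 1 (mod x^4 + x^3 + 1).
Reduced: x^2.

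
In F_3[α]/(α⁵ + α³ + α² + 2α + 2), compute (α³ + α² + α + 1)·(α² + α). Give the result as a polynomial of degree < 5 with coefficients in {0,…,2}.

Multiply in F_3[α]: (α³ + α² + α + 1)·(α² + α) = α⁵ + 2α⁴ + 2α³ + 2α² + α.
Reduce using α⁵ ≡ 2α³ + 2α² + α + 1 (mod α⁵ + α³ + α² + 2α + 2).
Reduced: 2α⁴ + α³ + α² + 2α + 1.

2α^4 + α^3 + α^2 + 2α + 1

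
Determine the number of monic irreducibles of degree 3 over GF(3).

x^(3^3) − x is the product of all monic irreducibles of degree dividing 3; Möbius inversion gives N = (1/3) Σ μ(3/d)·3^d.
Divisors of 3: 1, 3; μ(3/d) for each: -1, 1.
Σ = − 3^1 + 3^3 = 24.
N = 24/3 = 8.

8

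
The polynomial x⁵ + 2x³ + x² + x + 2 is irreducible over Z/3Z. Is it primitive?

Write f(x) = x⁵ + 2x³ + x² + x + 2.
|GF(3^5)^×| = 3^5 − 1 = 242. Prime factorization: 242 = 2·11^2.
f is primitive ⇔ x has order 242 in GF(3)[x]/(f), i.e. x^(242/q) ≠ 1 for each prime q | 242.
x^(121) mod f = 1
x^(22) mod f = 2x³ + x².
Since x^(121) = 1, the order of x divides 121 < 242; not primitive.

No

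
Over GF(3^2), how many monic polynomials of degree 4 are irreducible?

1620

x^(9^4) − x is the product of all monic irreducibles of degree dividing 4; Möbius inversion gives N = (1/4) Σ μ(4/d)·9^d.
Divisors of 4: 1, 2, 4; μ(4/d) for each: 0, -1, 1.
Σ = − 9^2 + 9^4 = 6480.
N = 6480/4 = 1620.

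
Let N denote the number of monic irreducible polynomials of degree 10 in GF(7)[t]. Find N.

28245840

By the necklace-counting formula, N_7(10) = (1/10) Σ_{d|10} μ(10/d)·7^d.
Divisors of 10: 1, 2, 5, 10; μ(10/d) for each: 1, -1, -1, 1.
Σ = 7^1 − 7^2 − 7^5 + 7^10 = 282458400.
N = 282458400/10 = 28245840.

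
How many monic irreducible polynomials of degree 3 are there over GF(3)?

By the necklace-counting formula, N_3(3) = (1/3) Σ_{d|3} μ(3/d)·3^d.
Divisors of 3: 1, 3; μ(3/d) for each: -1, 1.
Σ = − 3^1 + 3^3 = 24.
N = 24/3 = 8.

8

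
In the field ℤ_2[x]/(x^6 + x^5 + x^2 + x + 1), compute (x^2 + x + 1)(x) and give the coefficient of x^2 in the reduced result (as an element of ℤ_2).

Multiply in ℤ_2[x]: (x^2 + x + 1)·(x) = x^3 + x^2 + x.
Reduced: x^3 + x^2 + x.

1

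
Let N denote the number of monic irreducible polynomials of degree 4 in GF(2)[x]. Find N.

3

x^(2^4) − x is the product of all monic irreducibles of degree dividing 4; Möbius inversion gives N = (1/4) Σ μ(4/d)·2^d.
Divisors of 4: 1, 2, 4; μ(4/d) for each: 0, -1, 1.
Σ = − 2^2 + 2^4 = 12.
N = 12/4 = 3.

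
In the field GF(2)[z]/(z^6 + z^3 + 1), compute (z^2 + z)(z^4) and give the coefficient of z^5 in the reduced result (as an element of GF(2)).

Multiply in GF(2)[z]: (z^2 + z)·(z^4) = z^6 + z^5.
Reduce using z^6 ≡ z^3 + 1 (mod z^6 + z^3 + 1).
Reduced: z^5 + z^3 + 1.

1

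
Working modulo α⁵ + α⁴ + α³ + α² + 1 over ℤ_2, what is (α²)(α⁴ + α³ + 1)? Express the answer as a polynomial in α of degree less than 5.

α^4 + α^3 + α^2 + α

Multiply in ℤ_2[α]: (α²)·(α⁴ + α³ + 1) = α⁶ + α⁵ + α².
Reduce using α⁵ ≡ α⁴ + α³ + α² + 1 (mod α⁵ + α⁴ + α³ + α² + 1).
Reduced: α⁴ + α³ + α² + α.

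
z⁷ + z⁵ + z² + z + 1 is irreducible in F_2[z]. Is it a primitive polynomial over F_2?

Yes

Write f(z) = z⁷ + z⁵ + z² + z + 1.
|GF(2^7)^×| = 2^7 − 1 = 127. Prime factorization: 127 = 127.
f is primitive ⇔ z has order 127 in GF(2)[z]/(f), i.e. z^(127/q) ≠ 1 for each prime q | 127.
z^(1) mod f = z.
None equal 1, so z has full order 127; f is primitive.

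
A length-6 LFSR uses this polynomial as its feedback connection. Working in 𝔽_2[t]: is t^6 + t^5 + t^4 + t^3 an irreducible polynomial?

Write m(t) = t^6 + t^5 + t^4 + t^3.
Check for roots in 𝔽_2: m(0) = 0 → root; m(1) = 0 → root.
m(0) = 0, so (t) divides m(t); m is reducible.

No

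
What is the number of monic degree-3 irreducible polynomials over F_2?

2

x^(2^3) − x is the product of all monic irreducibles of degree dividing 3; Möbius inversion gives N = (1/3) Σ μ(3/d)·2^d.
Divisors of 3: 1, 3; μ(3/d) for each: -1, 1.
Σ = − 2^1 + 2^3 = 6.
N = 6/3 = 2.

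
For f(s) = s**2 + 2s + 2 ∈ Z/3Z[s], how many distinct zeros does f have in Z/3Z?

Evaluate at each of the 3 elements of Z/3Z:
f(0) = 2; f(1) = 2; f(2) = 1.
No element is a root.

0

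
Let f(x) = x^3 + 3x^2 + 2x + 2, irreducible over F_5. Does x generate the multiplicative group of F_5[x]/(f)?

|GF(5^3)^×| = 5^3 − 1 = 124. Prime factorization: 124 = 2^2·31.
f is primitive ⇔ x has order 124 in GF(5)[x]/(f), i.e. x^(124/q) ≠ 1 for each prime q | 124.
x^(62) mod f = 4.
x^(4) mod f = 2x^2 + 4x + 1.
None equal 1, so x has full order 124; f is primitive.

Yes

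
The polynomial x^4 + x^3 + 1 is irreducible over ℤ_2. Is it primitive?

Write f(x) = x^4 + x^3 + 1.
|GF(2^4)^×| = 2^4 − 1 = 15. Prime factorization: 15 = 3·5.
f is primitive ⇔ x has order 15 in GF(2)[x]/(f), i.e. x^(15/q) ≠ 1 for each prime q | 15.
x^(5) mod f = x^3 + x + 1.
x^(3) mod f = x^3.
None equal 1, so x has full order 15; f is primitive.

Yes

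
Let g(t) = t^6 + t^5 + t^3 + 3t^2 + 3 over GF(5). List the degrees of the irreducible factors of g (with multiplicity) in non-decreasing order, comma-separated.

1, 2, 3

Roots in GF(5): g(0) = 3; g(1) = 4; g(2) = 4; g(3) = 4; g(4) = 0 → root.
Linear factors from roots: (t + 1).
Complete factorization: g(t) = (t + 1)·(t^2 + t + 2)·(t^3 + 4t^2 + 4t + 4).
Factor degrees with multiplicity: 1 + 2 + 3 = 6.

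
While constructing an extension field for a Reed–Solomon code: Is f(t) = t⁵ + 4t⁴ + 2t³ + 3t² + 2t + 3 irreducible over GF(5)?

No

Check for roots in GF(5): f(0) = 3; f(1) = 0 → root; f(2) = 1; f(3) = 2; f(4) = 0 → root.
f(1) = 0, so (t − 1) divides f(t); f is reducible.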